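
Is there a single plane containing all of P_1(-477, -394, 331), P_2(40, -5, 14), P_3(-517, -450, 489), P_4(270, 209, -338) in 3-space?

A normal to the plane through P_1, P_2, P_3 is n = P_1P_2 × P_1P_3 = (43710, -69006, -13392).
The plane has equation n·P = 1905942. For P_4: n·P_4 = 1905942.
Equal, so P_4 lies in the plane and all four are coplanar.

Yes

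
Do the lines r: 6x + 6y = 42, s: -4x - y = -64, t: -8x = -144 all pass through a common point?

No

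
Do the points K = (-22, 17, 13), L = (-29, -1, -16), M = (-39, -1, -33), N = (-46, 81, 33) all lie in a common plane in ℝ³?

Yes

A normal to the plane through K, L, M is n = KL × KM = (306, 171, -180).
The plane has equation n·P = -6165. For N: n·N = -6165.
Equal, so N lies in the plane and all four are coplanar.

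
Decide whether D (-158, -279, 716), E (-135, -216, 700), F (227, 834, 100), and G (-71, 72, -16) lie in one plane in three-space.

A normal to the plane through D, E, F is n = DE × DF = (-21000, 8008, 1344).
The plane has equation n·P = 2046072. For G: n·G = 2046072.
Equal, so G lies in the plane and all four are coplanar.

Yes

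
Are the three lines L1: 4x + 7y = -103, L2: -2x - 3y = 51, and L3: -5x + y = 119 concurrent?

Intersecting L1 and L2: solving the 2×2 system gives (x, y) = (-24, -1).
Substitute into L3: (-5)(-24) + (1)(-1) = 119.
This equals 119, so (-24, -1) lies on all three lines and they are concurrent.

Yes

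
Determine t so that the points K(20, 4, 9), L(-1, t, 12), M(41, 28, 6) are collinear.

-20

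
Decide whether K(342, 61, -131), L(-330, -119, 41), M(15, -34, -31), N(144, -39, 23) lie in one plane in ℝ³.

The four points are coplanar iff the 3×3 determinant with rows KL, KM, KN is zero.
Rows: (-672, -180, 172), (-327, -95, 100), (-198, -100, 154).
Expanding along the first row: (-672)(-4630) − (-180)(-30558) + (172)(13890) = 0.
Zero determinant ⇒ coplanar.

Yes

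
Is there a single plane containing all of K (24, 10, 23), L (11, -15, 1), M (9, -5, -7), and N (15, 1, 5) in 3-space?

With K as base: KL = (-13, -25, -22), KM = (-15, -15, -30), KN = (-9, -9, -18).
KM × KN = (0, 0, 0).
KL · (KM × KN) = 0.
The scalar triple product vanishes, so the four points are coplanar.

Yes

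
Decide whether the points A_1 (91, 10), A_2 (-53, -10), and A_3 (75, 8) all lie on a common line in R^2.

A_1A_2 = (-144, -20), A_1A_3 = (-16, -2).
If collinear, A_1A_3 would be a scalar multiple of A_1A_2. But (-144)·(-2) ≠ (-20)·(-16) (difference -32), so they are not parallel; the points are not collinear.

No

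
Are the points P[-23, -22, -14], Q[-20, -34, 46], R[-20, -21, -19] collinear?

PQ = (3, -12, 60), PR = (3, 1, -5).
PQ × PR = (0, 195, 39).
The cross product is nonzero, so the points do not lie on one line.

No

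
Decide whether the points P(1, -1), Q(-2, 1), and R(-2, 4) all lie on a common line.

No

PQ = (-3, 2), PR = (-3, 5).
det[PQ; PR] = (-3)(5) − (2)(-3) = -9.
The determinant is nonzero, so they are not collinear.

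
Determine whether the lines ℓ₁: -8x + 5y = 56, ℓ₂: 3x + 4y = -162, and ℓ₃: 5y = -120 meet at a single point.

Yes

Lines aᵢx + bᵢy = cᵢ with pairwise distinct directions are concurrent exactly when det[aᵢ bᵢ cᵢ] = 0.
Here the determinant is 0.
It vanishes, so the lines are concurrent at (-22, -24).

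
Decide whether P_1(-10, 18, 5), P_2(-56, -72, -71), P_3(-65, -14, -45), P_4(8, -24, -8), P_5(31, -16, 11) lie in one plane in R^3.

The plane through P_1, P_2, P_3 has normal n = P_1P_2 × P_1P_3 = (2068, 1880, -3478) and equation n·P = -4230.
Checking the remaining points: n·P_4 = -752, n·P_5 = -4230.
Since n·P_4 = -752 ≠ -4230, P_4 is off the plane and the points are not all coplanar.

No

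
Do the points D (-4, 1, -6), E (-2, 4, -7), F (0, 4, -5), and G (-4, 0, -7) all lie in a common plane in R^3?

No

A normal to the plane through D, E, F is n = DE × DF = (6, -6, -6).
The plane has equation n·P = 6. For G: n·G = 18.
18 ≠ 6, so G is off the plane.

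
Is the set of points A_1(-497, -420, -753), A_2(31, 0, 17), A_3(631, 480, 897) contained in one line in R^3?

A_1A_2 = (528, 420, 770), A_1A_3 = (1128, 900, 1650).
Comparing components 3 and 1: (770)(1128) − (528)(1650) = -2640 ≠ 0, so A_1A_2 and A_1A_3 are not parallel and the points are not collinear.

No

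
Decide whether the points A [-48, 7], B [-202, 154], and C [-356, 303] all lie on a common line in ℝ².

AB = (-154, 147), AC = (-308, 296).
Twice the signed area of △ABC is (-154)(296) − (147)(-308) = -308.
The area is nonzero, so the three points are not collinear.

No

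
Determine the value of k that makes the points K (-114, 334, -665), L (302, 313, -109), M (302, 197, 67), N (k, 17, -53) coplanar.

-10

Normal to plane KLM: n = (60800, -73216, -48256); plane equation n·P = 704896.
Requiring n·N = 704896: (60800)k + (1312896) = 704896.
So k = -10.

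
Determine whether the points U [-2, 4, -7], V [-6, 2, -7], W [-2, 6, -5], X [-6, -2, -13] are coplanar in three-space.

A normal to the plane through U, V, W is n = UV × UW = (-4, 8, -8).
The plane has equation n·P = 96. For X: n·X = 112.
112 ≠ 96, so X is off the plane.

No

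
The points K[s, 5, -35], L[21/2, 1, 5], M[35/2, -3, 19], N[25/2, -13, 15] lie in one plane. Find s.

Coplanarity ⇔ det[KL; KM; KN] = 0.
Expanding, this is linear in s: (-156)s + (-1794) = 0.
So s = -23/2.

-23/2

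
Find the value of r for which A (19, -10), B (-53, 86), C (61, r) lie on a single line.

Collinearity: (C − A) must be parallel to (B − A) = (-72, 96).
Cross-multiplying the components: (r − (-10))·(-72) = (42)·(96).
Solving gives r = -66.

-66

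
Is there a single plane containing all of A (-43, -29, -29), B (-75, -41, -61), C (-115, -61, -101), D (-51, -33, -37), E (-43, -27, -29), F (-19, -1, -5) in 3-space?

Yes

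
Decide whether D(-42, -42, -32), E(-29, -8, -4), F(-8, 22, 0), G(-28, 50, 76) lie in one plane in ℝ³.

No

A normal to the plane through D, E, F is n = DE × DF = (-704, 536, -324).
The plane has equation n·P = 17424. For G: n·G = 21888.
21888 ≠ 17424, so G is off the plane.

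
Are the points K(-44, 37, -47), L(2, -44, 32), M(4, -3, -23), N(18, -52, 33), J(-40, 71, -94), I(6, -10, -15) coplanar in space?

The plane through K, L, M has normal n = KL × KM = (1216, 2688, 2048) and equation n·P = -50304.
Checking the remaining points: n·N = -50304, n·J = -50304, n·I = -50304.
All equal -50304, so all 6 points lie in one plane.

Yes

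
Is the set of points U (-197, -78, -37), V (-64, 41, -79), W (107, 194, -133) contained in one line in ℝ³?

UV = (133, 119, -42), UW = (304, 272, -96).
UV × UW = (0, 0, 0).
The cross product vanishes, so the three points are collinear.

Yes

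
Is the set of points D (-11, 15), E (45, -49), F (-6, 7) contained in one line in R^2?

DE = (56, -64), DF = (5, -8).
Twice the signed area of △DEF is (56)(-8) − (-64)(5) = -128.
The area is nonzero, so the three points are not collinear.

No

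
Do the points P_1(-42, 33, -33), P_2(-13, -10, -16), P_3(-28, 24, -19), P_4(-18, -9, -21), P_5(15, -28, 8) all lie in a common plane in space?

No

The plane through P_1, P_2, P_3 has normal n = P_1P_2 × P_1P_3 = (-449, -168, 341) and equation n·P = 2061.
Checking the remaining points: n·P_4 = 2433, n·P_5 = 697.
Since n·P_4 = 2433 ≠ 2061, P_4 is off the plane and the points are not all coplanar.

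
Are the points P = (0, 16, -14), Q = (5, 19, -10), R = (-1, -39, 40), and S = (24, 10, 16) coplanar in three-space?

No

The four points are coplanar iff the 3×3 determinant with rows PQ, PR, PS is zero.
Rows: (5, 3, 4), (-1, -55, 54), (24, -6, 30).
Expanding along the first row: (5)(-1326) − (3)(-1326) + (4)(1326) = 2652.
Nonzero ⇒ not coplanar.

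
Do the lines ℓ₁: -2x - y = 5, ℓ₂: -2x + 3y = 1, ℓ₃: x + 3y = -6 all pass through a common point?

Lines aᵢx + bᵢy = cᵢ with pairwise distinct directions are concurrent exactly when det[aᵢ bᵢ cᵢ] = 0.
Here the determinant is 8.
Nonzero, so no common point exists.

No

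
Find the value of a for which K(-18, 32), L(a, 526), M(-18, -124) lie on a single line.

-18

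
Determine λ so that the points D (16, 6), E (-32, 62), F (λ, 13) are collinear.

Collinearity: (F − D) must be parallel to (E − D) = (-48, 56).
Cross-multiplying the components: (λ − 16)·(56) = (7)·(-48).
Solving gives λ = 10.

10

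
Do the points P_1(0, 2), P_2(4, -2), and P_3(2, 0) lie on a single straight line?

P_1P_2 = (4, -4), P_1P_3 = (2, -2).
Checking proportionality: P_1P_3 = 1/2·P_1P_2, so the vectors are parallel and the points are collinear.

Yes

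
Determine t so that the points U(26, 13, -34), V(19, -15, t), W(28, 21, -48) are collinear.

15

Collinearity requires UV × UW = 0; each component is linear in t.
The x-component gives (-8)t + (120) = 0, so t = 15.
The remaining components then also vanish.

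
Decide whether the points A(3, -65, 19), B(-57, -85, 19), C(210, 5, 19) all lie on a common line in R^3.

No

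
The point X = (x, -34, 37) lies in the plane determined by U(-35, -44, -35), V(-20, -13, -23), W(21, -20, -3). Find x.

The plane through U, V, W has equation 704x + 192y − 1376z = 15072.
Substituting X: (704)x + (-57440) = 15072, so x = 103.

103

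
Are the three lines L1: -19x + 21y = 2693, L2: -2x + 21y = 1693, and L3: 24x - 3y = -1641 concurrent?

No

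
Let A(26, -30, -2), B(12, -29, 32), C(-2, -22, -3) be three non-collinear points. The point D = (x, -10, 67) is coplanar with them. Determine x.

A normal to the plane is n = AB × AC = (-273, -966, -84).
D lies in the plane iff n · AD = 0.
This gives (-273)x + (-18018) = 0, so x = -66.

-66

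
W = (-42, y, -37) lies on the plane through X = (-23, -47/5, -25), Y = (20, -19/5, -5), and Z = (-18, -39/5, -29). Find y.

A normal to the plane is n = XY × XZ = (-272/5, 272, 204/5).
W lies in the plane iff n · XW = 0.
This gives (272)y + (15504/5) = 0, so y = -57/5.

-57/5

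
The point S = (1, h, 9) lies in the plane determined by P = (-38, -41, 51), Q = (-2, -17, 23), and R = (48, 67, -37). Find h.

13

A normal to the plane is n = PQ × PR = (912, 760, 1824).
S lies in the plane iff n · PS = 0.
This gives (760)h + (-9880) = 0, so h = 13.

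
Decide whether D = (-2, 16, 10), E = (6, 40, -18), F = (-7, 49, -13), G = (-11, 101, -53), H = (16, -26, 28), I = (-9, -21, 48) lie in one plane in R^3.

Yes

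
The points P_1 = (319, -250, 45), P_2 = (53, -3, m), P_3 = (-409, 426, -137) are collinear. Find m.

-43/2

Collinearity requires P_1P_2 × P_1P_3 = 0; each component is linear in m.
The x-component gives (-676)m + (-14534) = 0, so m = -43/2.
The remaining components then also vanish.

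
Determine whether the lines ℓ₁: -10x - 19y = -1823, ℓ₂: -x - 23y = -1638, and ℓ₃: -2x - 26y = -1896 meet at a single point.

No

Lines aᵢx + bᵢy = cᵢ with pairwise distinct directions are concurrent exactly when det[aᵢ bᵢ cᵢ] = 0.
Here the determinant is 40.
Nonzero, so no common point exists.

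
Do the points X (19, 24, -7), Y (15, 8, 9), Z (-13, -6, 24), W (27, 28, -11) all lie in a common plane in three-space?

The four points are coplanar iff the 3×3 determinant with rows XY, XZ, XW is zero.
Rows: (-4, -16, 16), (-32, -30, 31), (8, 4, -4).
Expanding along the first row: (-4)(-4) − (-16)(-120) + (16)(112) = -112.
Nonzero ⇒ not coplanar.

No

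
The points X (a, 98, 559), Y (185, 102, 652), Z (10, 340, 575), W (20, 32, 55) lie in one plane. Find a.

The points are coplanar iff XY · (XZ × XW) = 0.
Expanding, this is linear in a: (147476)a + (-22858780) = 0.
So a = 155.

155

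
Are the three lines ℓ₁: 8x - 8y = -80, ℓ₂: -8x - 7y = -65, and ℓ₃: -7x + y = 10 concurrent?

No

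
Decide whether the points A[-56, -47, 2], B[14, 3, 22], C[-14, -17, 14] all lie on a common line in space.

Yes

AB = (70, 50, 20), AC = (42, 30, 12).
AB × AC = (0, 0, 0).
The cross product vanishes, so the three points are collinear.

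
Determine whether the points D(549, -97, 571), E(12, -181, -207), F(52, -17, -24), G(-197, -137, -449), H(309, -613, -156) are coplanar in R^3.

Yes

The plane through D, E, F has normal n = DE × DF = (112220, 67151, -84708) and equation n·P = 6726865.
Checking the remaining points: n·G = 6726865, n·H = 6726865.
All equal 6726865, so all 5 points lie in one plane.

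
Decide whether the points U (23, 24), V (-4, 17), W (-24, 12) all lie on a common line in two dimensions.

No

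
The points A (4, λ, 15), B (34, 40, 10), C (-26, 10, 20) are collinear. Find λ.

Collinearity requires AB × AC = 0; each component is linear in λ.
The x-component gives (-10)λ + (250) = 0, so λ = 25.
The remaining components then also vanish.

25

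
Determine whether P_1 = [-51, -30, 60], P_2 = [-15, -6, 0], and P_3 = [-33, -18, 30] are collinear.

Yes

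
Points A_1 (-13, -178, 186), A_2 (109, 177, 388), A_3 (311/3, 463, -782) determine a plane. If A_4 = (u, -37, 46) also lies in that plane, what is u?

Coplanarity requires A_1A_2 · (A_1A_3 × A_1A_4) = 0.
A_1A_2 = (122, 355, 202), A_1A_3 = (350/3, 641, -968); the triple product is linear in u with coefficient -473122 and constant term 26021710/3.
Setting it to zero: u = 55/3.

55/3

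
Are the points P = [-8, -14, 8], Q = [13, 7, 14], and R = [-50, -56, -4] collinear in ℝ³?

Yes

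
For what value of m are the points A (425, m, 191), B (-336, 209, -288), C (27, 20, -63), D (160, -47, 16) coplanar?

-192

The points are coplanar iff AB · (AC × AD) = 0.
Expanding, this is linear in m: (-1248)m + (-239616) = 0.
So m = -192.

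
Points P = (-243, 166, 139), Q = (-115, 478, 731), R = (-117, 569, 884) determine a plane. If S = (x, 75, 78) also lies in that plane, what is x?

-57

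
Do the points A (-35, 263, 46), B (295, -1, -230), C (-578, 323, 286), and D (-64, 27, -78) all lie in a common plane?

Yes

The four points are coplanar iff the 3×3 determinant with rows AB, AC, AD is zero.
Rows: (330, -264, -276), (-543, 60, 240), (-29, -236, -124).
Expanding along the first row: (330)(49200) − (-264)(74292) + (-276)(129888) = 0.
Zero determinant ⇒ coplanar.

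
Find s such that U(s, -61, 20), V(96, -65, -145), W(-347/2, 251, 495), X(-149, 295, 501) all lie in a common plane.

-49/2

The points are coplanar iff UV · (UW × UX) = 0.
Expanding, this is linear in s: (26264)s + (643468) = 0.
So s = -49/2.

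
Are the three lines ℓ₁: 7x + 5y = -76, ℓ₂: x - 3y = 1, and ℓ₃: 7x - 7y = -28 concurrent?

No

The three lines meet at one point iff the augmented coefficient matrix [aᵢ bᵢ cᵢ] has rank < 3, i.e. its determinant vanishes.
Here the determinant is -252.
Nonzero, so no common point exists.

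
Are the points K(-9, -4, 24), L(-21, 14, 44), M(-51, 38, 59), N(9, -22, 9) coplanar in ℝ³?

Yes

The four points are coplanar iff the 3×3 determinant with rows KL, KM, KN is zero.
Rows: (-12, 18, 20), (-42, 42, 35), (18, -18, -15).
Expanding along the first row: (-12)(0) − (18)(0) + (20)(0) = 0.
Zero determinant ⇒ coplanar.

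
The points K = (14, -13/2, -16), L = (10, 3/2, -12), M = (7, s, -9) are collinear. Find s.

15/2

Direction KL = (-4, 8, 4). From the x-coordinate of M, the parameter along the line is τ = (7 − 14)/(-4) = 7/4.
Then s = (-13/2) + 7/4·(8) = 15/2.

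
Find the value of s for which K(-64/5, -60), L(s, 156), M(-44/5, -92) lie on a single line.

-199/5

Collinearity: (L − K) must be parallel to (M − K) = (4, -32).
Cross-multiplying the components: (s − (-64/5))·(-32) = (216)·(4).
Solving gives s = -199/5.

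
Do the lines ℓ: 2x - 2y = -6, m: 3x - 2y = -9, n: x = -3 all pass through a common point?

Intersecting ℓ and m: solving the 2×2 system gives (x, y) = (-3, 0).
Substitute into n: (1)(-3) + (0)(0) = -3.
This equals -3, so (-3, 0) lies on all three lines and they are concurrent.

Yes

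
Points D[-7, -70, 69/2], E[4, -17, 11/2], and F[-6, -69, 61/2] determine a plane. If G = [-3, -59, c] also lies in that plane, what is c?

21

Coplanarity requires DE · (DF × DG) = 0.
DE = (11, 53, -29), DF = (1, 1, -4); the triple product is linear in c with coefficient -42 and constant term 882.
Setting it to zero: c = 21.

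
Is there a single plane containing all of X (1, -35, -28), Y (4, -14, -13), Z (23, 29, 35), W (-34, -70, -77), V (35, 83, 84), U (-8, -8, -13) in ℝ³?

No

The plane through X, Y, Z has normal n = XY × XZ = (363, 141, -270) and equation n·P = 2988.
Checking the remaining points: n·W = -1422, n·V = 1728, n·U = -522.
Since n·W = -1422 ≠ 2988, W is off the plane and the points are not all coplanar.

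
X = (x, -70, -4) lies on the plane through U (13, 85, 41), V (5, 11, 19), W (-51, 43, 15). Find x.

1

The plane through U, V, W has equation 1000x + 1200y − 4400z = -65400.
Substituting X: (1000)x + (-66400) = -65400, so x = 1.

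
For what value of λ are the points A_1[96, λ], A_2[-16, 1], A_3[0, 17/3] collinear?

101/3

The three points are collinear iff det[A_1A_2; A_1A_3] = 0.
This determinant is linear in λ: (16)λ + (-1616/3) = 0, so λ = 101/3.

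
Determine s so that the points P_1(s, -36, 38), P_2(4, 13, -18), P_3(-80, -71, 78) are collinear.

-45

Direction P_2P_3 = (-84, -84, 96). From the y-coordinate of P_1, the parameter along the line is τ = (-36 − 13)/(-84) = 7/12.
Then s = 4 + 7/12·(-84) = -45.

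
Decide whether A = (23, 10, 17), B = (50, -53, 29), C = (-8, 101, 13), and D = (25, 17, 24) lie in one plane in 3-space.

Yes

A normal to the plane through A, B, C is n = AB × AC = (-840, -264, 504).
The plane has equation n·P = -13392. For D: n·D = -13392.
Equal, so D lies in the plane and all four are coplanar.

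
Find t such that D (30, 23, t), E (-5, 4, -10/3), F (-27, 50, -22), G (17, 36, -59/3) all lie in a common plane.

-15

The points are coplanar iff DE · (DF × DG) = 0.
Expanding, this is linear in t: (1716)t + (25740) = 0.
So t = -15.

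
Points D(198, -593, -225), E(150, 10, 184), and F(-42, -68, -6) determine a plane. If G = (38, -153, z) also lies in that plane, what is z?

-13

Coplanarity requires DE · (DF × DG) = 0.
DE = (-48, 603, 409), DF = (-240, 525, 219); the triple product is linear in z with coefficient 119520 and constant term 1553760.
Setting it to zero: z = -13.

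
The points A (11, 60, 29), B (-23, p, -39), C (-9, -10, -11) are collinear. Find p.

-59

Collinearity requires AB × AC = 0; each component is linear in p.
The x-component gives (-40)p + (-2360) = 0, so p = -59.
The remaining components then also vanish.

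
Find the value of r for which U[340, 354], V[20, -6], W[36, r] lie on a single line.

Collinearity: (W − U) must be parallel to (V − U) = (-320, -360).
Cross-multiplying the components: (r − 354)·(-320) = (-304)·(-360).
Solving gives r = 12.

12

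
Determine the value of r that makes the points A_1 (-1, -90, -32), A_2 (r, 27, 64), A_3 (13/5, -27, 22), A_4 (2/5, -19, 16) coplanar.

24/5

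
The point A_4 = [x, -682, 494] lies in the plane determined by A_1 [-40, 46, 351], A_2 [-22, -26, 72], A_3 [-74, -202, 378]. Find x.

Coplanarity requires A_1A_2 · (A_1A_3 × A_1A_4) = 0.
A_1A_2 = (18, -72, -279), A_1A_3 = (-34, -248, 27); the triple product is linear in x with coefficient -71136 and constant term -10385856.
Setting it to zero: x = -146.

-146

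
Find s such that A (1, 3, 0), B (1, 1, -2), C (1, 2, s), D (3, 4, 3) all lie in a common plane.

-1

Coplanarity ⇔ det[AB; AC; AD] = 0.
Expanding, this is linear in s: (-4)s + (-4) = 0.
So s = -1.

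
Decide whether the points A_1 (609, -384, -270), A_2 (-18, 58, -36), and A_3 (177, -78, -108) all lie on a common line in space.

No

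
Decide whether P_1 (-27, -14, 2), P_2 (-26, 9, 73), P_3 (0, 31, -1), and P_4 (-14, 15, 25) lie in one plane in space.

Yes

The four points are coplanar iff the 3×3 determinant with rows P_1P_2, P_1P_3, P_1P_4 is zero.
Rows: (1, 23, 71), (27, 45, -3), (13, 29, 23).
Expanding along the first row: (1)(1122) − (23)(660) + (71)(198) = 0.
Zero determinant ⇒ coplanar.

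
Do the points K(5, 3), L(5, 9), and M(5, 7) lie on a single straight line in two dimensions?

KL = (0, 6), KM = (0, 4).
Twice the signed area of △KLM is (0)(4) − (6)(0) = 0.
The triangle is degenerate (zero area), so the points are collinear.

Yes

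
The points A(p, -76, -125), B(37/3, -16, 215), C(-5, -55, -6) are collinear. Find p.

Direction BC = (-52/3, -39, -221). From the y-coordinate of A, the parameter along the line is τ = (-76 − (-16))/(-39) = 20/13.
Then p = 37/3 + 20/13·(-52/3) = -43/3.

-43/3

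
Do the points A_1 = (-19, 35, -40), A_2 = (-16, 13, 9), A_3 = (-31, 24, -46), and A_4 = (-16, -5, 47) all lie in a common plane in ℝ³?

The four points are coplanar iff the 3×3 determinant with rows A_1A_2, A_1A_3, A_1A_4 is zero.
Rows: (3, -22, 49), (-12, -11, -6), (3, -40, 87).
Expanding along the first row: (3)(-1197) − (-22)(-1026) + (49)(513) = -1026.
Nonzero ⇒ not coplanar.

No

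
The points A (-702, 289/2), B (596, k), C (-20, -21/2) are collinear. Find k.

-301/2

Collinearity: (B − A) must be parallel to (C − A) = (682, -155).
Cross-multiplying the components: (k − 289/2)·(682) = (1298)·(-155).
Solving gives k = -301/2.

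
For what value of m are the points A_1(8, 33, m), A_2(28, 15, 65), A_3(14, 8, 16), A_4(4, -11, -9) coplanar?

The points are coplanar iff A_1A_2 · (A_1A_3 × A_1A_4) = 0.
Expanding, this is linear in m: (-196)m + (-4900) = 0.
So m = -25.

-25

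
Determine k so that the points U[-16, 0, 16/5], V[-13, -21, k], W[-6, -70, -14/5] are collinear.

Direction UW = (10, -70, -6). From the x-coordinate of V, the parameter along the line is τ = (-13 − (-16))/10 = 3/10.
Then k = 16/5 + 3/10·(-6) = 7/5.

7/5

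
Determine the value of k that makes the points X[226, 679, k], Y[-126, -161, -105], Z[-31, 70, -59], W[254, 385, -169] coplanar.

55

The points are coplanar iff XY · (XZ × XW) = 0.
Expanding, this is linear in k: (35910)k + (-1975050) = 0.
So k = 55.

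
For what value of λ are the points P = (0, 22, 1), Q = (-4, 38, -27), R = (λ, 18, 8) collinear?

Collinearity requires PQ × PR = 0; each component is linear in λ.
The y-component gives (-28)λ + (28) = 0, so λ = 1.
The remaining components then also vanish.

1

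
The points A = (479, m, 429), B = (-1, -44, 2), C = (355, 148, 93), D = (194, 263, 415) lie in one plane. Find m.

The points are coplanar iff AB · (AC × AD) = 0.
Expanding, this is linear in m: (129283)m + (-49644672) = 0.
So m = 384.

384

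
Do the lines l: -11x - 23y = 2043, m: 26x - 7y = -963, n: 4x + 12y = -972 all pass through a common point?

Yes

Intersecting l and m: solving the 2×2 system gives (x, y) = (-54, -63).
Substitute into n: (4)(-54) + (12)(-63) = -972.
This equals -972, so (-54, -63) lies on all three lines and they are concurrent.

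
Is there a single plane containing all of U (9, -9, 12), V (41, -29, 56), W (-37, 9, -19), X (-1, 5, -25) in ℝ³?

Yes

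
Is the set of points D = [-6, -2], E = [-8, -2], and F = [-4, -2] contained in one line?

DE = (-2, 0), DF = (2, 0).
det[DE; DF] = (-2)(0) − (0)(2) = 0.
The determinant is zero, so the points are collinear.

Yes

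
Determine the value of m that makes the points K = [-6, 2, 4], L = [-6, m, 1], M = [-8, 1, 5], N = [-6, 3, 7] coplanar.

The points are coplanar iff KL · (KM × KN) = 0.
Expanding, this is linear in m: (6)m + (-6) = 0.
So m = 1.

1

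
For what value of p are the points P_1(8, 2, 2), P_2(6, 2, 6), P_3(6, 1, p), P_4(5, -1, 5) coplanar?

5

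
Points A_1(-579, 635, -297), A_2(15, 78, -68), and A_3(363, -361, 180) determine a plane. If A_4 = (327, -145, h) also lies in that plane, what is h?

-18

Coplanarity requires A_1A_2 · (A_1A_3 × A_1A_4) = 0.
A_1A_2 = (594, -557, 229), A_1A_3 = (942, -996, 477); the triple product is linear in h with coefficient -66930 and constant term -1204740.
Setting it to zero: h = -18.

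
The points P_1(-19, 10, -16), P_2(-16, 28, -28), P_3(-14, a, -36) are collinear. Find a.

Collinearity requires P_1P_2 × P_1P_3 = 0; each component is linear in a.
The x-component gives (12)a + (-480) = 0, so a = 40.
The remaining components then also vanish.

40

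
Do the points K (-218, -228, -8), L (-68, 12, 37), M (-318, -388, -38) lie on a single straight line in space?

Yes

KL = (150, 240, 45), KM = (-100, -160, -30).
KL × KM = (0, 0, 0).
The cross product vanishes, so the three points are collinear.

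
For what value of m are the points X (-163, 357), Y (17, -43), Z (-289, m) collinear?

637

Collinearity: (Z − X) must be parallel to (Y − X) = (180, -400).
Cross-multiplying the components: (m − 357)·(180) = (-126)·(-400).
Solving gives m = 637.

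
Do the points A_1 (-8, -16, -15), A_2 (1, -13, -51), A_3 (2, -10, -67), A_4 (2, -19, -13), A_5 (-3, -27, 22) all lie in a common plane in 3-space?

No

The plane through A_1, A_2, A_3 has normal n = A_1A_2 × A_1A_3 = (60, 108, 24) and equation n·P = -2568.
Checking the remaining points: n·A_4 = -2244, n·A_5 = -2568.
Since n·A_4 = -2244 ≠ -2568, A_4 is off the plane and the points are not all coplanar.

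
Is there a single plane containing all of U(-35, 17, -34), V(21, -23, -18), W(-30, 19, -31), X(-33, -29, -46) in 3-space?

Yes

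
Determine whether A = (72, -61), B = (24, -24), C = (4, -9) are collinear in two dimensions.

No

AB = (-48, 37), AC = (-68, 52).
det[AB; AC] = (-48)(52) − (37)(-68) = 20.
The determinant is nonzero, so they are not collinear.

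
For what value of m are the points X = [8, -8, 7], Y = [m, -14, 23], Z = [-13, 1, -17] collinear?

22

Direction XZ = (-21, 9, -24). From the y-coordinate of Y, the parameter along the line is τ = (-14 − (-8))/9 = -2/3.
Then m = 8 + (-2/3)·(-21) = 22.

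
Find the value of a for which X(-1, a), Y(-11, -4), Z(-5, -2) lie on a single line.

The three points are collinear iff det[XY; XZ] = 0.
This determinant is linear in a: (6)a + (4) = 0, so a = -2/3.

-2/3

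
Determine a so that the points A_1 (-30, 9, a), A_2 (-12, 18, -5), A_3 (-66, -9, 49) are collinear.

Direction A_2A_3 = (-54, -27, 54). From the x-coordinate of A_1, the parameter along the line is τ = (-30 − (-12))/(-54) = 1/3.
Then a = (-5) + 1/3·(54) = 13.

13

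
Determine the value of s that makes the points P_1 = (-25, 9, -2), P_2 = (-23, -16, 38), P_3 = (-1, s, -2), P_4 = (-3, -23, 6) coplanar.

-21

Normal to plane P_1P_2P_4: n = (1080, 864, 486); plane equation n·P = -20196.
Requiring n·P_3 = -20196: (864)s + (-2052) = -20196.
So s = -21.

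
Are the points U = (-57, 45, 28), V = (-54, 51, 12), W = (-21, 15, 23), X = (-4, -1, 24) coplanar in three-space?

The four points are coplanar iff the 3×3 determinant with rows UV, UW, UX is zero.
Rows: (3, 6, -16), (36, -30, -5), (53, -46, -4).
Expanding along the first row: (3)(-110) − (6)(121) + (-16)(-66) = 0.
Zero determinant ⇒ coplanar.

Yes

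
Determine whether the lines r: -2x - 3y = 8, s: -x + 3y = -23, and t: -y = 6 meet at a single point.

Lines aᵢx + bᵢy = cᵢ with pairwise distinct directions are concurrent exactly when det[aᵢ bᵢ cᵢ] = 0.
Here the determinant is 0.
It vanishes, so the lines are concurrent at (5, -6).

Yes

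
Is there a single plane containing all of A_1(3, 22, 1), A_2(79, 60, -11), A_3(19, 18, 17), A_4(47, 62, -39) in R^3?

No

The four points are coplanar iff the 3×3 determinant with rows A_1A_2, A_1A_3, A_1A_4 is zero.
Rows: (76, 38, -12), (16, -4, 16), (44, 40, -40).
Expanding along the first row: (76)(-480) − (38)(-1344) + (-12)(816) = 4800.
Nonzero ⇒ not coplanar.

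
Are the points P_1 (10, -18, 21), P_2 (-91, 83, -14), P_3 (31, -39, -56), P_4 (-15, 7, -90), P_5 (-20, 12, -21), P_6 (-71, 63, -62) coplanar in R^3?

The plane through P_1, P_2, P_3 has normal n = P_1P_2 × P_1P_3 = (-8512, -8512, 0) and equation n·P = 68096.
Checking the remaining points: n·P_4 = 68096, n·P_5 = 68096, n·P_6 = 68096.
All equal 68096, so all 6 points lie in one plane.

Yes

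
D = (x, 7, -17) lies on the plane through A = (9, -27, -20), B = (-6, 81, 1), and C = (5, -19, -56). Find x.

4

Coplanarity requires AB · (AC × AD) = 0.
AB = (-15, 108, 21), AC = (-4, 8, -36); the triple product is linear in x with coefficient -4056 and constant term 16224.
Setting it to zero: x = 4.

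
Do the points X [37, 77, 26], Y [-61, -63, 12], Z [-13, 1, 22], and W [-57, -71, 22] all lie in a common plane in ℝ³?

Yes

A normal to the plane through X, Y, Z is n = XY × XZ = (-504, 308, 448).
The plane has equation n·P = 16716. For W: n·W = 16716.
Equal, so W lies in the plane and all four are coplanar.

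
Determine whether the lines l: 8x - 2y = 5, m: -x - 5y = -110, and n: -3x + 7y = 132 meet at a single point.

Intersecting l and m: solving the 2×2 system gives (x, y) = (35/6, 125/6).
Substitute into n: (-3)(35/6) + (7)(125/6) = 385/3.
But n requires 132 ≠ 385/3, so the three lines have no common point.

No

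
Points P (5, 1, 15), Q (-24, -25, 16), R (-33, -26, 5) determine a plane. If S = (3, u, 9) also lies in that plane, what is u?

3

The plane through P, Q, R has equation 287x − 328y − 205z = -1968.
Substituting S: (-328)u + (-984) = -1968, so u = 3.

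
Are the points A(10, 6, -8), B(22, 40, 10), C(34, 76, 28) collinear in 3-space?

AB = (12, 34, 18), AC = (24, 70, 36).
Comparing components 2 and 3: (34)(36) − (18)(70) = -36 ≠ 0, so AB and AC are not parallel and the points are not collinear.

No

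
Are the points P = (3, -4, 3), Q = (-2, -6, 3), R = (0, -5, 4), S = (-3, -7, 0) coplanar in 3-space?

The four points are coplanar iff the 3×3 determinant with rows PQ, PR, PS is zero.
Rows: (-5, -2, 0), (-3, -1, 1), (-6, -3, -3).
Expanding along the first row: (-5)(6) − (-2)(15) + (0)(3) = 0.
Zero determinant ⇒ coplanar.

Yes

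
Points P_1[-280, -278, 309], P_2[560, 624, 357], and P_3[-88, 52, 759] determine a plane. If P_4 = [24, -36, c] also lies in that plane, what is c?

27

A normal to the plane is n = P_1P_2 × P_1P_3 = (390060, -368784, 104016).
P_4 lies in the plane iff n · P_1P_4 = 0.
This gives (104016)c + (-2808432) = 0, so c = 27.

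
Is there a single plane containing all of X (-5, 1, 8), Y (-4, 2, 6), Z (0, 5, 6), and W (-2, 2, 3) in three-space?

No

A normal to the plane through X, Y, Z is n = XY × XZ = (6, -8, -1).
The plane has equation n·P = -46. For W: n·W = -31.
-31 ≠ -46, so W is off the plane.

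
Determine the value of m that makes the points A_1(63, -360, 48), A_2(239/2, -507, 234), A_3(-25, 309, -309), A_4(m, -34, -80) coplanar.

Coplanarity ⇔ det[A_1A_2; A_1A_3; A_1A_4] = 0.
Expanding, this is linear in m: (-71955)m + (2590380) = 0.
So m = 36.

36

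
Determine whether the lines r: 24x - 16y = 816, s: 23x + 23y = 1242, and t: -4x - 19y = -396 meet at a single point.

Yes

Lines aᵢx + bᵢy = cᵢ with pairwise distinct directions are concurrent exactly when det[aᵢ bᵢ cᵢ] = 0.
Here the determinant is 0.
It vanishes, so the lines are concurrent at (42, 12).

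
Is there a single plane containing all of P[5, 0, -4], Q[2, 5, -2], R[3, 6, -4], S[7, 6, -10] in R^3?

A normal to the plane through P, Q, R is n = PQ × PR = (-12, -4, -8).
The plane has equation n·X = -28. For S: n·S = -28.
Equal, so S lies in the plane and all four are coplanar.

Yes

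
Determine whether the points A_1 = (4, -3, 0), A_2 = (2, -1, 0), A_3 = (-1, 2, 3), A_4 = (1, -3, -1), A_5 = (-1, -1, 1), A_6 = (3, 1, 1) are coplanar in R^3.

The plane through A_1, A_2, A_3 has normal n = A_1A_2 × A_1A_3 = (6, 6, 0) and equation n·P = 6.
Checking the remaining points: n·A_4 = -12, n·A_5 = -12, n·A_6 = 24.
Since n·A_4 = -12 ≠ 6, A_4 is off the plane and the points are not all coplanar.

No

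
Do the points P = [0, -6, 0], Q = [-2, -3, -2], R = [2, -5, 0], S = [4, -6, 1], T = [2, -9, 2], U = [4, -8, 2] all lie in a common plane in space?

The plane through P, Q, R has normal n = PQ × PR = (2, -4, -8) and equation n·X = 24.
Checking the remaining points: n·S = 24, n·T = 24, n·U = 24.
All equal 24, so all 6 points lie in one plane.

Yes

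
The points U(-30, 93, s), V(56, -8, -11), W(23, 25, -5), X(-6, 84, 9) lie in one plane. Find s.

9

Coplanarity ⇔ det[UV; UW; UX] = 0.
Expanding, this is linear in s: (990)s + (-8910) = 0.
So s = 9.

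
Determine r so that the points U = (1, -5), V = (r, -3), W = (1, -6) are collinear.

1

The three points are collinear iff det[UV; UW] = 0.
This determinant is linear in r: (-1)r + (1) = 0, so r = 1.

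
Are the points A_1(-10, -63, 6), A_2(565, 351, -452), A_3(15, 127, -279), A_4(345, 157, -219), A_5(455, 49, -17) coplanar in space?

The plane through A_1, A_2, A_3 has normal n = A_1A_2 × A_1A_3 = (-30970, 152425, 98900) and equation n·P = -8699675.
Checking the remaining points: n·A_4 = -8413025, n·A_5 = -8303825.
Since n·A_4 = -8413025 ≠ -8699675, A_4 is off the plane and the points are not all coplanar.

No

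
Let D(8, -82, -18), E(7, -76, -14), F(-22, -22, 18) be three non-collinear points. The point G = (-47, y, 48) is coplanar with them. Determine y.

The plane through D, E, F has equation −24x − 84y + 120z = 4536.
Substituting G: (-84)y + (6888) = 4536, so y = 28.

28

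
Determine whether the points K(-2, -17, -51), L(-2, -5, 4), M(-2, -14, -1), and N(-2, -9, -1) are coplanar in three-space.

Yes

With K as base: KL = (0, 12, 55), KM = (0, 3, 50), KN = (0, 8, 50).
KM × KN = (-250, 0, 0).
KL · (KM × KN) = 0.
The scalar triple product vanishes, so the four points are coplanar.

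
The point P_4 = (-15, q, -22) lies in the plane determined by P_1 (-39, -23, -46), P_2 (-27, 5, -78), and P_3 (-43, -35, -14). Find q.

22

Coplanarity requires P_1P_2 · (P_1P_3 × P_1P_4) = 0.
P_1P_2 = (12, 28, -32), P_1P_3 = (-4, -12, 32); the triple product is linear in q with coefficient -256 and constant term 5632.
Setting it to zero: q = 22.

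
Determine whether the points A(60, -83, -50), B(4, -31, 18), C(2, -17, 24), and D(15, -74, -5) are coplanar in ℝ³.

Yes

The four points are coplanar iff the 3×3 determinant with rows AB, AC, AD is zero.
Rows: (-56, 52, 68), (-58, 66, 74), (-45, 9, 45).
Expanding along the first row: (-56)(2304) − (52)(720) + (68)(2448) = 0.
Zero determinant ⇒ coplanar.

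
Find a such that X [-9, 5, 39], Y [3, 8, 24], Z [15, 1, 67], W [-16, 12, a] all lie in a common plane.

-3

Normal to plane XYZ: n = (24, -696, -120); plane equation n·P = -8376.
Requiring n·W = -8376: (-120)a + (-8736) = -8376.
So a = -3.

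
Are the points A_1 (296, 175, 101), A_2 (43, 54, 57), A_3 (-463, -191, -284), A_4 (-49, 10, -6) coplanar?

The four points are coplanar iff the 3×3 determinant with rows A_1A_2, A_1A_3, A_1A_4 is zero.
Rows: (-253, -121, -44), (-759, -366, -385), (-345, -165, -107).
Expanding along the first row: (-253)(-24363) − (-121)(-51612) + (-44)(-1035) = -35673.
Nonzero ⇒ not coplanar.

No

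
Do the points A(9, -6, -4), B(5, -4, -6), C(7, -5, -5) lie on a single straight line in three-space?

Yes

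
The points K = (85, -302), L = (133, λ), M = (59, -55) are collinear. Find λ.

-758

Collinearity: (L − K) must be parallel to (M − K) = (-26, 247).
Cross-multiplying the components: (λ − (-302))·(-26) = (48)·(247).
Solving gives λ = -758.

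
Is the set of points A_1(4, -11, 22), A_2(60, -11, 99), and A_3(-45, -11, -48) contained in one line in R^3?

No

A_1A_2 = (56, 0, 77), A_1A_3 = (-49, 0, -70).
A_1A_2 × A_1A_3 = (0, 147, 0).
The cross product is nonzero, so the points do not lie on one line.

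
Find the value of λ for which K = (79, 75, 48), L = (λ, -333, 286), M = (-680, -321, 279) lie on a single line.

-703

Collinearity requires KL × KM = 0; each component is linear in λ.
The y-component gives (-231)λ + (-162393) = 0, so λ = -703.
The remaining components then also vanish.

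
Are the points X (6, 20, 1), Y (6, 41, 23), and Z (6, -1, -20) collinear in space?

No

XY = (0, 21, 22), XZ = (0, -21, -21).
XY × XZ = (21, 0, 0).
The cross product is nonzero, so the points do not lie on one line.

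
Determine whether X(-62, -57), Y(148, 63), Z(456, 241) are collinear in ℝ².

XY = (210, 120), XZ = (518, 298).
Twice the signed area of △XYZ is (210)(298) − (120)(518) = 420.
The area is nonzero, so the three points are not collinear.

No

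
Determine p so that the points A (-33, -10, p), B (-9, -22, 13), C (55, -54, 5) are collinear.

Collinearity requires AB × AC = 0; each component is linear in p.
The x-component gives (-32)p + (512) = 0, so p = 16.
The remaining components then also vanish.

16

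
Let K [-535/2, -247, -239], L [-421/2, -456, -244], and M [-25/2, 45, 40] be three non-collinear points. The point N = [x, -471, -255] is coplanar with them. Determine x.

A normal to the plane is n = KL × KM = (-56851, -17178, 69939).
N lies in the plane iff n · KN = 0.
This gives (-56851)x + (-24957589/2) = 0, so x = -439/2.

-439/2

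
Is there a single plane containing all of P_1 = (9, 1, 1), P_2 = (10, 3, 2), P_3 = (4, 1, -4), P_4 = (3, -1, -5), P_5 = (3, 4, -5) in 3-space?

The plane through P_1, P_2, P_3 has normal n = P_1P_2 × P_1P_3 = (-10, 0, 10) and equation n·P = -80.
Checking the remaining points: n·P_4 = -80, n·P_5 = -80.
All equal -80, so all 5 points lie in one plane.

Yes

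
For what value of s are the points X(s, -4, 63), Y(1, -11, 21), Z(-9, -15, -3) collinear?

Collinearity requires XY × XZ = 0; each component is linear in s.
The y-component gives (-24)s + (444) = 0, so s = 37/2.
The remaining components then also vanish.

37/2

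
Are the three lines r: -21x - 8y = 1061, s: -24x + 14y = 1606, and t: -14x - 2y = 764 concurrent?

Yes

Intersecting r and s: solving the 2×2 system gives (x, y) = (-57, 17).
Substitute into t: (-14)(-57) + (-2)(17) = 764.
This equals 764, so (-57, 17) lies on all three lines and they are concurrent.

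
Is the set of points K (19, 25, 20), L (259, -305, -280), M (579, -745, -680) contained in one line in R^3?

Yes

KL = (240, -330, -300), KM = (560, -770, -700).
Each component of KM is 7/3 times the corresponding component of KL, so KM = 7/3·KL and the points are collinear.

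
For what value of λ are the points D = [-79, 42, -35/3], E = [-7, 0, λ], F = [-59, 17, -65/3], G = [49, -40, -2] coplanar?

Coplanarity ⇔ det[DE; DF; DG] = 0.
Expanding, this is linear in λ: (1560)λ + (3640) = 0.
So λ = -7/3.

-7/3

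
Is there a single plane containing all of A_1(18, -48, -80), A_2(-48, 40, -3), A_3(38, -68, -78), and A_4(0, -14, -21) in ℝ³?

Yes

The four points are coplanar iff the 3×3 determinant with rows A_1A_2, A_1A_3, A_1A_4 is zero.
Rows: (-66, 88, 77), (20, -20, 2), (-18, 34, 59).
Expanding along the first row: (-66)(-1248) − (88)(1216) + (77)(320) = 0.
Zero determinant ⇒ coplanar.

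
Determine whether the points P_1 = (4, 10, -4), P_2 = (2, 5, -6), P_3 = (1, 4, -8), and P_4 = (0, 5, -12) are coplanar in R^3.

No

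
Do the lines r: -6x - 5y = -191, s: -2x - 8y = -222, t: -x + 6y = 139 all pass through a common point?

Yes

Lines aᵢx + bᵢy = cᵢ with pairwise distinct directions are concurrent exactly when det[aᵢ bᵢ cᵢ] = 0.
Here the determinant is 0.
It vanishes, so the lines are concurrent at (11, 25).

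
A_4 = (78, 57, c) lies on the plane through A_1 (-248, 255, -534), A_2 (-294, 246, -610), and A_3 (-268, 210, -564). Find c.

24

The plane through A_1, A_2, A_3 has equation −3150x + 140y + 1890z = -192360.
Substituting A_4: (1890)c + (-237720) = -192360, so c = 24.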